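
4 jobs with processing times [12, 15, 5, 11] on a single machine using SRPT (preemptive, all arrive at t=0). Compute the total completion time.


Since all jobs arrive at t=0, SRPT equals SPT ordering.
SPT order: [5, 11, 12, 15]
Completion times:
  Job 1: p=5, C=5
  Job 2: p=11, C=16
  Job 3: p=12, C=28
  Job 4: p=15, C=43
Total completion time = 5 + 16 + 28 + 43 = 92

92


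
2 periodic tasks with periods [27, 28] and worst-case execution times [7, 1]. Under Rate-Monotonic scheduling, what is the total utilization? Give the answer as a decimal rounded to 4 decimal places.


Compute individual utilizations (exact fractions):
  Task 1: C/T = 7/27 (approx. 0.2593)
  Task 2: C/T = 1/28 (approx. 0.0357)
Total utilization U = 7/27 + 1/28 = 223/756
Rounded to 4 decimal places: U = 0.2950
RM (Liu & Layland) bound for 2 tasks = 0.828427; compare with U = 223/756 (approx. 0.294974)
U <= bound, so schedulable by RM sufficient condition.

0.2950


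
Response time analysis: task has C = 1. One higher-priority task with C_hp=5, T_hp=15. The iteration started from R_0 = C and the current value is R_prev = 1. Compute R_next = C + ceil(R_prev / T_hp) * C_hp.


R_next = C + ceil(R_prev / T_hp) * C_hp
ceil(1 / 15) = ceil(0.0667) = 1
Interference = 1 * 5 = 5
R_next = 1 + 5 = 6

6


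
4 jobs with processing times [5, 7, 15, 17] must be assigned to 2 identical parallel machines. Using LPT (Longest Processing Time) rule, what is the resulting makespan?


Sort jobs in decreasing order (LPT): [17, 15, 7, 5]
Assign each job to the least loaded machine:
  Machine 1: jobs [17, 5], load = 22
  Machine 2: jobs [15, 7], load = 22
Makespan = max load = 22

22


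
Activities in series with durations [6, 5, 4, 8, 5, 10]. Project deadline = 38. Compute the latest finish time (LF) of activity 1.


LF(activity 1) = deadline - sum of successor durations
Successors: activities 2 through 6 with durations [5, 4, 8, 5, 10]
Sum of successor durations = 32
LF = 38 - 32 = 6

6


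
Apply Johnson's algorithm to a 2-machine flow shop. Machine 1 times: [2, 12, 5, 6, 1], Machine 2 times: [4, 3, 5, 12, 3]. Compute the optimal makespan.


Apply Johnson's rule:
  Group 1 (a <= b): [(5, 1, 3), (1, 2, 4), (3, 5, 5), (4, 6, 12)]
  Group 2 (a > b): [(2, 12, 3)]
Optimal job order: [5, 1, 3, 4, 2]
Schedule:
  Job 5: M1 done at 1, M2 done at 4
  Job 1: M1 done at 3, M2 done at 8
  Job 3: M1 done at 8, M2 done at 13
  Job 4: M1 done at 14, M2 done at 26
  Job 2: M1 done at 26, M2 done at 29
Makespan = 29

29


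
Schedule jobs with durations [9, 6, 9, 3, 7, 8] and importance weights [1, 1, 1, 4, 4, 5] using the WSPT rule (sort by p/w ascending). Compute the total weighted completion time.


Compute p/w ratios and sort ascending (WSPT): [(3, 4), (8, 5), (7, 4), (6, 1), (9, 1), (9, 1)]
Compute weighted completion times:
  Job (p=3,w=4): C=3, w*C=4*3=12
  Job (p=8,w=5): C=11, w*C=5*11=55
  Job (p=7,w=4): C=18, w*C=4*18=72
  Job (p=6,w=1): C=24, w*C=1*24=24
  Job (p=9,w=1): C=33, w*C=1*33=33
  Job (p=9,w=1): C=42, w*C=1*42=42
Total weighted completion time = 238

238


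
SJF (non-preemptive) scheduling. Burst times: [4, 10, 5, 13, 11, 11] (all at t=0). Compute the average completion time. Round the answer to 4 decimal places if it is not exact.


SJF order (ascending): [4, 5, 10, 11, 11, 13]
Completion times:
  Job 1: burst=4, C=4
  Job 2: burst=5, C=9
  Job 3: burst=10, C=19
  Job 4: burst=11, C=30
  Job 5: burst=11, C=41
  Job 6: burst=13, C=54
Average completion = 157/6 = 26.1667

26.1667


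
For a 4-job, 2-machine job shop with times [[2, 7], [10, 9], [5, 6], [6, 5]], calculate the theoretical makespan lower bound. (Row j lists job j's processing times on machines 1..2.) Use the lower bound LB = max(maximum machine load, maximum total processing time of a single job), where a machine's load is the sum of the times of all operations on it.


Machine loads:
  Machine 1: 2 + 10 + 5 + 6 = 23
  Machine 2: 7 + 9 + 6 + 5 = 27
Max machine load = 27
Job totals:
  Job 1: 9
  Job 2: 19
  Job 3: 11
  Job 4: 11
Max job total = 19
Lower bound = max(27, 19) = 27

27


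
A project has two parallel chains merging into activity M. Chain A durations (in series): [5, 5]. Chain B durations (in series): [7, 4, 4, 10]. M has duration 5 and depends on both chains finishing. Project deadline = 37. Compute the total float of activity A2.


Forward pass: ES(A2) = sum of predecessors on chain A = 5
EF = ES + duration = 5 + 5 = 10
Backward pass: LF(M) = deadline = 37; LS(M) = 37 - 5 = 32
LF(A2) = LS(M) - sum(successors on chain A) = 32 - 0 = 32
LS = LF - duration = 32 - 5 = 27
Total float = LS - ES = 27 - 5 = 22

22


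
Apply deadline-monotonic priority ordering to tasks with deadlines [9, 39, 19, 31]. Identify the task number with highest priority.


Sort tasks by relative deadline (ascending):
  Task 1: deadline = 9
  Task 3: deadline = 19
  Task 4: deadline = 31
  Task 2: deadline = 39
Priority order (highest first): [1, 3, 4, 2]
Highest priority task = 1

1


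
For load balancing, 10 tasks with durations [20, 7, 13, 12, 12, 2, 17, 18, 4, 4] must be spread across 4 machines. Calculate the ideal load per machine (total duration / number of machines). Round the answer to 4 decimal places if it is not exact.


Total processing time = 20 + 7 + 13 + 12 + 12 + 2 + 17 + 18 + 4 + 4 = 109
Number of machines = 4
Ideal balanced load = 109 / 4 = 27.25

27.25


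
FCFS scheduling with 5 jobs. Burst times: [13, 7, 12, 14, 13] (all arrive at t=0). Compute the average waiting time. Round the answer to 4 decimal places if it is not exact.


FCFS order (as given): [13, 7, 12, 14, 13]
Waiting times:
  Job 1: wait = 0
  Job 2: wait = 13
  Job 3: wait = 20
  Job 4: wait = 32
  Job 5: wait = 46
Sum of waiting times = 111
Average waiting time = 111/5 = 22.2

22.2


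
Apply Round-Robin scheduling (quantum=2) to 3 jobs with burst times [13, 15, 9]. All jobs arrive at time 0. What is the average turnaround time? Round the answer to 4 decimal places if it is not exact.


Time quantum = 2
Execution trace:
  J1 runs 2 units, time = 2
  J2 runs 2 units, time = 4
  J3 runs 2 units, time = 6
  J1 runs 2 units, time = 8
  J2 runs 2 units, time = 10
  J3 runs 2 units, time = 12
  J1 runs 2 units, time = 14
  J2 runs 2 units, time = 16
  J3 runs 2 units, time = 18
  J1 runs 2 units, time = 20
  J2 runs 2 units, time = 22
  J3 runs 2 units, time = 24
  J1 runs 2 units, time = 26
  J2 runs 2 units, time = 28
  J3 runs 1 units, time = 29
  J1 runs 2 units, time = 31
  J2 runs 2 units, time = 33
  J1 runs 1 units, time = 34
  J2 runs 2 units, time = 36
  J2 runs 1 units, time = 37
Finish times: [34, 37, 29]
Average turnaround = 100/3 = 33.3333

33.3333


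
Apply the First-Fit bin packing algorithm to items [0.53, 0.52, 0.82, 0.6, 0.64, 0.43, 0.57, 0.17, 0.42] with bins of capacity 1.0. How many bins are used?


Place items sequentially using First-Fit:
  Item 0.53 -> new Bin 1
  Item 0.52 -> new Bin 2
  Item 0.82 -> new Bin 3
  Item 0.6 -> new Bin 4
  Item 0.64 -> new Bin 5
  Item 0.43 -> Bin 1 (now 0.96)
  Item 0.57 -> new Bin 6
  Item 0.17 -> Bin 2 (now 0.69)
  Item 0.42 -> Bin 6 (now 0.99)
Total bins used = 6

6


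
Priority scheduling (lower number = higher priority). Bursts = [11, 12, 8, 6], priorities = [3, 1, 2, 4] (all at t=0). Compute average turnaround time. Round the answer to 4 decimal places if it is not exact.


Sort by priority (ascending = highest first):
Order: [(1, 12), (2, 8), (3, 11), (4, 6)]
Completion times:
  Priority 1, burst=12, C=12
  Priority 2, burst=8, C=20
  Priority 3, burst=11, C=31
  Priority 4, burst=6, C=37
Average turnaround = 100/4 = 25.0

25.0


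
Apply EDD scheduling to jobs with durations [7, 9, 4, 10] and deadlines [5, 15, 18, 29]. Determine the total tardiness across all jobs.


Sort by due date (EDD order): [(7, 5), (9, 15), (4, 18), (10, 29)]
Compute completion times and tardiness:
  Job 1: p=7, d=5, C=7, tardiness=max(0,7-5)=2
  Job 2: p=9, d=15, C=16, tardiness=max(0,16-15)=1
  Job 3: p=4, d=18, C=20, tardiness=max(0,20-18)=2
  Job 4: p=10, d=29, C=30, tardiness=max(0,30-29)=1
Total tardiness = 6

6


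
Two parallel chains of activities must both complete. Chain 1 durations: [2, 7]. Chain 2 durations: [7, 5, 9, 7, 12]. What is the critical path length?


Path A total = 2 + 7 = 9
Path B total = 7 + 5 + 9 + 7 + 12 = 40
Critical path = longest path = max(9, 40) = 40

40


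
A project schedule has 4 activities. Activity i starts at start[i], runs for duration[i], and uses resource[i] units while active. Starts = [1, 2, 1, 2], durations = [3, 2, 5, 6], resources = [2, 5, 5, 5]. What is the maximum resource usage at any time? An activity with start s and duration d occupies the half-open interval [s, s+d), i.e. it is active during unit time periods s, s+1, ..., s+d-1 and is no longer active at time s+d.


Each activity i is active on [start_i, start_i + duration_i).
Compute total resource usage per time slot:
  t=0: active resources = [], total = 0
  t=1: active resources = [2, 5], total = 7
  t=2: active resources = [2, 5, 5, 5], total = 17
  t=3: active resources = [2, 5, 5, 5], total = 17
  t=4: active resources = [5, 5], total = 10
  t=5: active resources = [5, 5], total = 10
  t=6: active resources = [5], total = 5
  t=7: active resources = [5], total = 5
Peak resource demand = 17

17


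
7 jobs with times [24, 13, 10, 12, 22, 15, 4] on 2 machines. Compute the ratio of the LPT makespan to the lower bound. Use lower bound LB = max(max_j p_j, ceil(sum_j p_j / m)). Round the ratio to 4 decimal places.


LPT order: [24, 22, 15, 13, 12, 10, 4]
Machine loads after assignment: [49, 51]
LPT makespan = 51
Lower bound = max(max_job, ceil(total/2)) = max(24, 50) = 50
Ratio = 51 / 50 = 1.02

1.02


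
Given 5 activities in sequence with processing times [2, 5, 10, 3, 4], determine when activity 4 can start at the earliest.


Activity 4 starts after activities 1 through 3 complete.
Predecessor durations: [2, 5, 10]
ES = 2 + 5 + 10 = 17

17


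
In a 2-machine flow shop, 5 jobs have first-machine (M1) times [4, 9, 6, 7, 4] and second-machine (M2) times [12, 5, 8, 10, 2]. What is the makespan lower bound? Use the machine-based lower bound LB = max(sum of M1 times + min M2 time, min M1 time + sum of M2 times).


LB1 = sum(M1 times) + min(M2 times) = 30 + 2 = 32
LB2 = min(M1 times) + sum(M2 times) = 4 + 37 = 41
Lower bound = max(LB1, LB2) = max(32, 41) = 41

41


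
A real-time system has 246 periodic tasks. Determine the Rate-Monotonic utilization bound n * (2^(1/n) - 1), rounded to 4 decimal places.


Compute 2^(1/246) = 1.0028216448
Subtract 1: 1.0028216448 - 1 = 0.0028216448
Multiply by n: 246 * 0.0028216448 = 0.6941246208
Round to 4 dp: 0.6941

0.6941


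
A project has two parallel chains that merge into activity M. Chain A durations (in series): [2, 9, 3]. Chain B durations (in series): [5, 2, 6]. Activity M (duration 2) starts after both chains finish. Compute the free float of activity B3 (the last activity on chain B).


ES(B3) = sum of predecessors on chain B = 7
EF(B3) = ES + duration = 7 + 6 = 13
Successor of B3 is M. ES(M) = max(sum(A), sum(B)) = max(14, 13) = 14
Free float = ES(successor) - EF(current) = 14 - 13 = 1

1


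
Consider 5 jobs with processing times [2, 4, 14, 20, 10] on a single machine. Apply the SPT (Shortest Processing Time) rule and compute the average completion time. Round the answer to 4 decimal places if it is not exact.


Sort jobs by processing time (SPT order): [2, 4, 10, 14, 20]
Compute completion times sequentially:
  Job 1: processing = 2, completes at 2
  Job 2: processing = 4, completes at 6
  Job 3: processing = 10, completes at 16
  Job 4: processing = 14, completes at 30
  Job 5: processing = 20, completes at 50
Sum of completion times = 104
Average completion time = 104/5 = 20.8

20.8


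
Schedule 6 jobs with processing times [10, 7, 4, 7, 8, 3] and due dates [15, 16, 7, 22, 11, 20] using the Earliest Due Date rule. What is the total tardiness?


Sort by due date (EDD order): [(4, 7), (8, 11), (10, 15), (7, 16), (3, 20), (7, 22)]
Compute completion times and tardiness:
  Job 1: p=4, d=7, C=4, tardiness=max(0,4-7)=0
  Job 2: p=8, d=11, C=12, tardiness=max(0,12-11)=1
  Job 3: p=10, d=15, C=22, tardiness=max(0,22-15)=7
  Job 4: p=7, d=16, C=29, tardiness=max(0,29-16)=13
  Job 5: p=3, d=20, C=32, tardiness=max(0,32-20)=12
  Job 6: p=7, d=22, C=39, tardiness=max(0,39-22)=17
Total tardiness = 50

50


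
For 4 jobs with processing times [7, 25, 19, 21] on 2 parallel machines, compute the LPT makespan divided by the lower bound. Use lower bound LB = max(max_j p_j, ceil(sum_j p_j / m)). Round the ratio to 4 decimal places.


LPT order: [25, 21, 19, 7]
Machine loads after assignment: [32, 40]
LPT makespan = 40
Lower bound = max(max_job, ceil(total/2)) = max(25, 36) = 36
Ratio = 40 / 36 = 1.1111

1.1111


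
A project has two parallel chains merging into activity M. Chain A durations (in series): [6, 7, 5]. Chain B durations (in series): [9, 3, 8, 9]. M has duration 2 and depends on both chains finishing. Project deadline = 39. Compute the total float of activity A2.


Forward pass: ES(A2) = sum of predecessors on chain A = 6
EF = ES + duration = 6 + 7 = 13
Backward pass: LF(M) = deadline = 39; LS(M) = 39 - 2 = 37
LF(A2) = LS(M) - sum(successors on chain A) = 37 - 5 = 32
LS = LF - duration = 32 - 7 = 25
Total float = LS - ES = 25 - 6 = 19

19


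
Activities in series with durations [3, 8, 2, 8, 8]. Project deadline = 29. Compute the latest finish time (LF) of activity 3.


LF(activity 3) = deadline - sum of successor durations
Successors: activities 4 through 5 with durations [8, 8]
Sum of successor durations = 16
LF = 29 - 16 = 13

13


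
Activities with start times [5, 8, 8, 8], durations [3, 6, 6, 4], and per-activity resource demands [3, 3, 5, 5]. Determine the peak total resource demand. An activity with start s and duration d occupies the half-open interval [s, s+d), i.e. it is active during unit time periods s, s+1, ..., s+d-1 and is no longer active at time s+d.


Each activity i is active on [start_i, start_i + duration_i).
Compute total resource usage per time slot:
  t=0: active resources = [], total = 0
  t=1: active resources = [], total = 0
  t=2: active resources = [], total = 0
  t=3: active resources = [], total = 0
  t=4: active resources = [], total = 0
  t=5: active resources = [3], total = 3
  t=6: active resources = [3], total = 3
  t=7: active resources = [3], total = 3
  t=8: active resources = [3, 5, 5], total = 13
  t=9: active resources = [3, 5, 5], total = 13
  t=10: active resources = [3, 5, 5], total = 13
  t=11: active resources = [3, 5, 5], total = 13
  t=12: active resources = [3, 5], total = 8
  t=13: active resources = [3, 5], total = 8
Peak resource demand = 13

13


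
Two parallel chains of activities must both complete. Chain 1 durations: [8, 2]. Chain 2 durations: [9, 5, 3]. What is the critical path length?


Path A total = 8 + 2 = 10
Path B total = 9 + 5 + 3 = 17
Critical path = longest path = max(10, 17) = 17

17


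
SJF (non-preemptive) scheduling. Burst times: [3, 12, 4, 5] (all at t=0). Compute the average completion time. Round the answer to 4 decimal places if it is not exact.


SJF order (ascending): [3, 4, 5, 12]
Completion times:
  Job 1: burst=3, C=3
  Job 2: burst=4, C=7
  Job 3: burst=5, C=12
  Job 4: burst=12, C=24
Average completion = 46/4 = 11.5

11.5


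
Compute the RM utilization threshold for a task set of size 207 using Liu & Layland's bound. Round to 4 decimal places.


Compute 2^(1/207) = 1.0033541497
Subtract 1: 1.0033541497 - 1 = 0.0033541497
Multiply by n: 207 * 0.0033541497 = 0.6943089879
Round to 4 dp: 0.6943

0.6943


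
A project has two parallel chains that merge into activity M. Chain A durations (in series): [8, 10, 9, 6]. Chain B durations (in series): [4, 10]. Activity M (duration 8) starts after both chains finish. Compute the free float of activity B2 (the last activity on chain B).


ES(B2) = sum of predecessors on chain B = 4
EF(B2) = ES + duration = 4 + 10 = 14
Successor of B2 is M. ES(M) = max(sum(A), sum(B)) = max(33, 14) = 33
Free float = ES(successor) - EF(current) = 33 - 14 = 19

19


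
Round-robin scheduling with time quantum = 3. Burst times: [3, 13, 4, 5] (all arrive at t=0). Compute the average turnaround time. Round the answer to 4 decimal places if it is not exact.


Time quantum = 3
Execution trace:
  J1 runs 3 units, time = 3
  J2 runs 3 units, time = 6
  J3 runs 3 units, time = 9
  J4 runs 3 units, time = 12
  J2 runs 3 units, time = 15
  J3 runs 1 units, time = 16
  J4 runs 2 units, time = 18
  J2 runs 3 units, time = 21
  J2 runs 3 units, time = 24
  J2 runs 1 units, time = 25
Finish times: [3, 25, 16, 18]
Average turnaround = 62/4 = 15.5

15.5


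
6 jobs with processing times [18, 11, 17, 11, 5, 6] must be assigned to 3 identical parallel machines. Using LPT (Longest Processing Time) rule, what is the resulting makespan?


Sort jobs in decreasing order (LPT): [18, 17, 11, 11, 6, 5]
Assign each job to the least loaded machine:
  Machine 1: jobs [18, 5], load = 23
  Machine 2: jobs [17, 6], load = 23
  Machine 3: jobs [11, 11], load = 22
Makespan = max load = 23

23


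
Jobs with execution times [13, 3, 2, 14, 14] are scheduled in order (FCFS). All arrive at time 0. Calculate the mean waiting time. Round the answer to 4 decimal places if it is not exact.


FCFS order (as given): [13, 3, 2, 14, 14]
Waiting times:
  Job 1: wait = 0
  Job 2: wait = 13
  Job 3: wait = 16
  Job 4: wait = 18
  Job 5: wait = 32
Sum of waiting times = 79
Average waiting time = 79/5 = 15.8

15.8


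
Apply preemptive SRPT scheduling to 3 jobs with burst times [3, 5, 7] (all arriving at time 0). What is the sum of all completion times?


Since all jobs arrive at t=0, SRPT equals SPT ordering.
SPT order: [3, 5, 7]
Completion times:
  Job 1: p=3, C=3
  Job 2: p=5, C=8
  Job 3: p=7, C=15
Total completion time = 3 + 8 + 15 = 26

26


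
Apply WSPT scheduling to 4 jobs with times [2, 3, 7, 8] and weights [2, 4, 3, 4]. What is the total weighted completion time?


Compute p/w ratios and sort ascending (WSPT): [(3, 4), (2, 2), (8, 4), (7, 3)]
Compute weighted completion times:
  Job (p=3,w=4): C=3, w*C=4*3=12
  Job (p=2,w=2): C=5, w*C=2*5=10
  Job (p=8,w=4): C=13, w*C=4*13=52
  Job (p=7,w=3): C=20, w*C=3*20=60
Total weighted completion time = 134

134


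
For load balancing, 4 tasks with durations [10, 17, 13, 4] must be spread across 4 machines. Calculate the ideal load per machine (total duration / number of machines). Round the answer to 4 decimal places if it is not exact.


Total processing time = 10 + 17 + 13 + 4 = 44
Number of machines = 4
Ideal balanced load = 44 / 4 = 11.0

11.0


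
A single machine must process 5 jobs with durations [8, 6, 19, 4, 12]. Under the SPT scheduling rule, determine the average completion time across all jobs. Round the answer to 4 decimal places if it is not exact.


Sort jobs by processing time (SPT order): [4, 6, 8, 12, 19]
Compute completion times sequentially:
  Job 1: processing = 4, completes at 4
  Job 2: processing = 6, completes at 10
  Job 3: processing = 8, completes at 18
  Job 4: processing = 12, completes at 30
  Job 5: processing = 19, completes at 49
Sum of completion times = 111
Average completion time = 111/5 = 22.2

22.2


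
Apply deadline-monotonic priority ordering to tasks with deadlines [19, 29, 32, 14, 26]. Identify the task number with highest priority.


Sort tasks by relative deadline (ascending):
  Task 4: deadline = 14
  Task 1: deadline = 19
  Task 5: deadline = 26
  Task 2: deadline = 29
  Task 3: deadline = 32
Priority order (highest first): [4, 1, 5, 2, 3]
Highest priority task = 4

4


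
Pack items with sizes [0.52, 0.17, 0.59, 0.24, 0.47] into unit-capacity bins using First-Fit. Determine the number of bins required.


Place items sequentially using First-Fit:
  Item 0.52 -> new Bin 1
  Item 0.17 -> Bin 1 (now 0.69)
  Item 0.59 -> new Bin 2
  Item 0.24 -> Bin 1 (now 0.93)
  Item 0.47 -> new Bin 3
Total bins used = 3

3


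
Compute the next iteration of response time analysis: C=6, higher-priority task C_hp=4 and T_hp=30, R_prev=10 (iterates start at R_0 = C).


R_next = C + ceil(R_prev / T_hp) * C_hp
ceil(10 / 30) = ceil(0.3333) = 1
Interference = 1 * 4 = 4
R_next = 6 + 4 = 10
R_next = R_prev, so the iteration has converged (response time = 10).

10


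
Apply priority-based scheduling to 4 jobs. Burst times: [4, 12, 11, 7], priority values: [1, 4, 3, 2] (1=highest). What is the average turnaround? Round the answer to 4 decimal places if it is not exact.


Sort by priority (ascending = highest first):
Order: [(1, 4), (2, 7), (3, 11), (4, 12)]
Completion times:
  Priority 1, burst=4, C=4
  Priority 2, burst=7, C=11
  Priority 3, burst=11, C=22
  Priority 4, burst=12, C=34
Average turnaround = 71/4 = 17.75

17.75


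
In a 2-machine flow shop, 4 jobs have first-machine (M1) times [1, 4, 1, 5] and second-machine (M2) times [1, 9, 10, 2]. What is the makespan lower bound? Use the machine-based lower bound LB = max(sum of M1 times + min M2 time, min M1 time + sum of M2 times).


LB1 = sum(M1 times) + min(M2 times) = 11 + 1 = 12
LB2 = min(M1 times) + sum(M2 times) = 1 + 22 = 23
Lower bound = max(LB1, LB2) = max(12, 23) = 23

23


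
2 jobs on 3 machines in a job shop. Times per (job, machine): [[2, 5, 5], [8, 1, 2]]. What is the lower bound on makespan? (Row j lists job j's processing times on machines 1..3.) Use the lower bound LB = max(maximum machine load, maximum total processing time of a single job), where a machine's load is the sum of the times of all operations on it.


Machine loads:
  Machine 1: 2 + 8 = 10
  Machine 2: 5 + 1 = 6
  Machine 3: 5 + 2 = 7
Max machine load = 10
Job totals:
  Job 1: 12
  Job 2: 11
Max job total = 12
Lower bound = max(10, 12) = 12

12


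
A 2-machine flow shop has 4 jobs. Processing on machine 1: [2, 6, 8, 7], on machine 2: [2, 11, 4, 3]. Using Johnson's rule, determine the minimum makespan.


Apply Johnson's rule:
  Group 1 (a <= b): [(1, 2, 2), (2, 6, 11)]
  Group 2 (a > b): [(3, 8, 4), (4, 7, 3)]
Optimal job order: [1, 2, 3, 4]
Schedule:
  Job 1: M1 done at 2, M2 done at 4
  Job 2: M1 done at 8, M2 done at 19
  Job 3: M1 done at 16, M2 done at 23
  Job 4: M1 done at 23, M2 done at 26
Makespan = 26

26


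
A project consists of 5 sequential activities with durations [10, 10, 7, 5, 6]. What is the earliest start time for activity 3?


Activity 3 starts after activities 1 through 2 complete.
Predecessor durations: [10, 10]
ES = 10 + 10 = 20

20


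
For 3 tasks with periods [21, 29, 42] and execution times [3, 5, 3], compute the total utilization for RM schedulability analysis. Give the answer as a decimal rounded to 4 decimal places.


Compute individual utilizations (exact fractions):
  Task 1: C/T = 3/21 = 1/7 (approx. 0.1429)
  Task 2: C/T = 5/29 (approx. 0.1724)
  Task 3: C/T = 3/42 = 1/14 (approx. 0.0714)
Total utilization U = 1/7 + 5/29 + 1/14 = 157/406
Rounded to 4 decimal places: U = 0.3867
RM (Liu & Layland) bound for 3 tasks = 0.779763; compare with U = 157/406 (approx. 0.386700)
U <= bound, so schedulable by RM sufficient condition.

0.3867


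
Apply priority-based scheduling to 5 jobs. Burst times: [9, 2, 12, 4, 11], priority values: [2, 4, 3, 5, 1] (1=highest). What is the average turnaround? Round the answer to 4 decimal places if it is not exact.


Sort by priority (ascending = highest first):
Order: [(1, 11), (2, 9), (3, 12), (4, 2), (5, 4)]
Completion times:
  Priority 1, burst=11, C=11
  Priority 2, burst=9, C=20
  Priority 3, burst=12, C=32
  Priority 4, burst=2, C=34
  Priority 5, burst=4, C=38
Average turnaround = 135/5 = 27.0

27.0


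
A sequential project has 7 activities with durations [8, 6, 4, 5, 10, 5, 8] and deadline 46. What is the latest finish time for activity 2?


LF(activity 2) = deadline - sum of successor durations
Successors: activities 3 through 7 with durations [4, 5, 10, 5, 8]
Sum of successor durations = 32
LF = 46 - 32 = 14

14


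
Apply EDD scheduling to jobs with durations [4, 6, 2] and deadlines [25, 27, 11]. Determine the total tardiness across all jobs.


Sort by due date (EDD order): [(2, 11), (4, 25), (6, 27)]
Compute completion times and tardiness:
  Job 1: p=2, d=11, C=2, tardiness=max(0,2-11)=0
  Job 2: p=4, d=25, C=6, tardiness=max(0,6-25)=0
  Job 3: p=6, d=27, C=12, tardiness=max(0,12-27)=0
Total tardiness = 0

0


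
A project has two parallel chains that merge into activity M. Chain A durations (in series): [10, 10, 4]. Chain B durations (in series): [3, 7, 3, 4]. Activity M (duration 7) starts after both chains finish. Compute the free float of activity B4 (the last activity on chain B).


ES(B4) = sum of predecessors on chain B = 13
EF(B4) = ES + duration = 13 + 4 = 17
Successor of B4 is M. ES(M) = max(sum(A), sum(B)) = max(24, 17) = 24
Free float = ES(successor) - EF(current) = 24 - 17 = 7

7


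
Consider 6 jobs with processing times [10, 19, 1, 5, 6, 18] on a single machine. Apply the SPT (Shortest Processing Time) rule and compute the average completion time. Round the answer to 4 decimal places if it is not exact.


Sort jobs by processing time (SPT order): [1, 5, 6, 10, 18, 19]
Compute completion times sequentially:
  Job 1: processing = 1, completes at 1
  Job 2: processing = 5, completes at 6
  Job 3: processing = 6, completes at 12
  Job 4: processing = 10, completes at 22
  Job 5: processing = 18, completes at 40
  Job 6: processing = 19, completes at 59
Sum of completion times = 140
Average completion time = 140/6 = 23.3333

23.3333


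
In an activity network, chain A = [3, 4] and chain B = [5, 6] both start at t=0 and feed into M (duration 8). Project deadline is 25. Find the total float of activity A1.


Forward pass: ES(A1) = sum of predecessors on chain A = 0
EF = ES + duration = 0 + 3 = 3
Backward pass: LF(M) = deadline = 25; LS(M) = 25 - 8 = 17
LF(A1) = LS(M) - sum(successors on chain A) = 17 - 4 = 13
LS = LF - duration = 13 - 3 = 10
Total float = LS - ES = 10 - 0 = 10

10


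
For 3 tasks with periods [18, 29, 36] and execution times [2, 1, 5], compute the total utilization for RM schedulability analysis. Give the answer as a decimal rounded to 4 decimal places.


Compute individual utilizations (exact fractions):
  Task 1: C/T = 2/18 = 1/9 (approx. 0.1111)
  Task 2: C/T = 1/29 (approx. 0.0345)
  Task 3: C/T = 5/36 (approx. 0.1389)
Total utilization U = 1/9 + 1/29 + 5/36 = 33/116
Rounded to 4 decimal places: U = 0.2845
RM (Liu & Layland) bound for 3 tasks = 0.779763; compare with U = 33/116 (approx. 0.284483)
U <= bound, so schedulable by RM sufficient condition.

0.2845


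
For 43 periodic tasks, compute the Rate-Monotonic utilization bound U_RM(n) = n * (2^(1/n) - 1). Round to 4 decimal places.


Compute 2^(1/43) = 1.0162503252
Subtract 1: 1.0162503252 - 1 = 0.0162503252
Multiply by n: 43 * 0.0162503252 = 0.6987639836
Round to 4 dp: 0.6988

0.6988


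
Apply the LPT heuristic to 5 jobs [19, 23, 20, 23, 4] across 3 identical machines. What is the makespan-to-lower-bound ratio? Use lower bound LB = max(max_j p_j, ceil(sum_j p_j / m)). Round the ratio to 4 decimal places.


LPT order: [23, 23, 20, 19, 4]
Machine loads after assignment: [27, 23, 39]
LPT makespan = 39
Lower bound = max(max_job, ceil(total/3)) = max(23, 30) = 30
Ratio = 39 / 30 = 1.3

1.3


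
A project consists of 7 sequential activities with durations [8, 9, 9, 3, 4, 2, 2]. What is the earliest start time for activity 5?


Activity 5 starts after activities 1 through 4 complete.
Predecessor durations: [8, 9, 9, 3]
ES = 8 + 9 + 9 + 3 = 29

29


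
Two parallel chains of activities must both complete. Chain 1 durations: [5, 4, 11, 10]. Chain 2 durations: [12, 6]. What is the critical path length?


Path A total = 5 + 4 + 11 + 10 = 30
Path B total = 12 + 6 = 18
Critical path = longest path = max(30, 18) = 30

30


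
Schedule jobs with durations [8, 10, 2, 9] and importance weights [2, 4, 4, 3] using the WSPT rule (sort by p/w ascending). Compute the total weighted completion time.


Compute p/w ratios and sort ascending (WSPT): [(2, 4), (10, 4), (9, 3), (8, 2)]
Compute weighted completion times:
  Job (p=2,w=4): C=2, w*C=4*2=8
  Job (p=10,w=4): C=12, w*C=4*12=48
  Job (p=9,w=3): C=21, w*C=3*21=63
  Job (p=8,w=2): C=29, w*C=2*29=58
Total weighted completion time = 177

177


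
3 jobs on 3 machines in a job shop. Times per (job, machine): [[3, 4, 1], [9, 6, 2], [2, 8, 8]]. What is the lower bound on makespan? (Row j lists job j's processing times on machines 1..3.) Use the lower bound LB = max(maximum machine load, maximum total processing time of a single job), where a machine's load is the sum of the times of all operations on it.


Machine loads:
  Machine 1: 3 + 9 + 2 = 14
  Machine 2: 4 + 6 + 8 = 18
  Machine 3: 1 + 2 + 8 = 11
Max machine load = 18
Job totals:
  Job 1: 8
  Job 2: 17
  Job 3: 18
Max job total = 18
Lower bound = max(18, 18) = 18

18


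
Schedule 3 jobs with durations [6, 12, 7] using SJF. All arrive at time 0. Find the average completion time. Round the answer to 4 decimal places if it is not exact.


SJF order (ascending): [6, 7, 12]
Completion times:
  Job 1: burst=6, C=6
  Job 2: burst=7, C=13
  Job 3: burst=12, C=25
Average completion = 44/3 = 14.6667

14.6667


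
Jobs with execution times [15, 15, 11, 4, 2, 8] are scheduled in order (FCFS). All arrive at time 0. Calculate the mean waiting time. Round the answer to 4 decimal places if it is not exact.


FCFS order (as given): [15, 15, 11, 4, 2, 8]
Waiting times:
  Job 1: wait = 0
  Job 2: wait = 15
  Job 3: wait = 30
  Job 4: wait = 41
  Job 5: wait = 45
  Job 6: wait = 47
Sum of waiting times = 178
Average waiting time = 178/6 = 29.6667

29.6667


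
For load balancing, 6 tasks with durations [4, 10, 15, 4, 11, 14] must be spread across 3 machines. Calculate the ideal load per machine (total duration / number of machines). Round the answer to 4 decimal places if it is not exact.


Total processing time = 4 + 10 + 15 + 4 + 11 + 14 = 58
Number of machines = 3
Ideal balanced load = 58 / 3 = 19.3333

19.3333


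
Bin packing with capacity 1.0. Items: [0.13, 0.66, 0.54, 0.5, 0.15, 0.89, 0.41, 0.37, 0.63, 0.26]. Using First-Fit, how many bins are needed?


Place items sequentially using First-Fit:
  Item 0.13 -> new Bin 1
  Item 0.66 -> Bin 1 (now 0.79)
  Item 0.54 -> new Bin 2
  Item 0.5 -> new Bin 3
  Item 0.15 -> Bin 1 (now 0.94)
  Item 0.89 -> new Bin 4
  Item 0.41 -> Bin 2 (now 0.95)
  Item 0.37 -> Bin 3 (now 0.87)
  Item 0.63 -> new Bin 5
  Item 0.26 -> Bin 5 (now 0.89)
Total bins used = 5

5


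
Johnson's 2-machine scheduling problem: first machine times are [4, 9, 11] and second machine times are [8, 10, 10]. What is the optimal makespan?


Apply Johnson's rule:
  Group 1 (a <= b): [(1, 4, 8), (2, 9, 10)]
  Group 2 (a > b): [(3, 11, 10)]
Optimal job order: [1, 2, 3]
Schedule:
  Job 1: M1 done at 4, M2 done at 12
  Job 2: M1 done at 13, M2 done at 23
  Job 3: M1 done at 24, M2 done at 34
Makespan = 34

34


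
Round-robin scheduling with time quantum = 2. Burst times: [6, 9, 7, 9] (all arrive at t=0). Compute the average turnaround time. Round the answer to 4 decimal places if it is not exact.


Time quantum = 2
Execution trace:
  J1 runs 2 units, time = 2
  J2 runs 2 units, time = 4
  J3 runs 2 units, time = 6
  J4 runs 2 units, time = 8
  J1 runs 2 units, time = 10
  J2 runs 2 units, time = 12
  J3 runs 2 units, time = 14
  J4 runs 2 units, time = 16
  J1 runs 2 units, time = 18
  J2 runs 2 units, time = 20
  J3 runs 2 units, time = 22
  J4 runs 2 units, time = 24
  J2 runs 2 units, time = 26
  J3 runs 1 units, time = 27
  J4 runs 2 units, time = 29
  J2 runs 1 units, time = 30
  J4 runs 1 units, time = 31
Finish times: [18, 30, 27, 31]
Average turnaround = 106/4 = 26.5

26.5


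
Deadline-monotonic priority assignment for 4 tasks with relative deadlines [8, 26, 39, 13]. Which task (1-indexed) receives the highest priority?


Sort tasks by relative deadline (ascending):
  Task 1: deadline = 8
  Task 4: deadline = 13
  Task 2: deadline = 26
  Task 3: deadline = 39
Priority order (highest first): [1, 4, 2, 3]
Highest priority task = 1

1


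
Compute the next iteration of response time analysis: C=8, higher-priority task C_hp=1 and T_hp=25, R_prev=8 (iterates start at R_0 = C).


R_next = C + ceil(R_prev / T_hp) * C_hp
ceil(8 / 25) = ceil(0.32) = 1
Interference = 1 * 1 = 1
R_next = 8 + 1 = 9

9


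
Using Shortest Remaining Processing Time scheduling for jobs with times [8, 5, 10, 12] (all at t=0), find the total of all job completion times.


Since all jobs arrive at t=0, SRPT equals SPT ordering.
SPT order: [5, 8, 10, 12]
Completion times:
  Job 1: p=5, C=5
  Job 2: p=8, C=13
  Job 3: p=10, C=23
  Job 4: p=12, C=35
Total completion time = 5 + 13 + 23 + 35 = 76

76


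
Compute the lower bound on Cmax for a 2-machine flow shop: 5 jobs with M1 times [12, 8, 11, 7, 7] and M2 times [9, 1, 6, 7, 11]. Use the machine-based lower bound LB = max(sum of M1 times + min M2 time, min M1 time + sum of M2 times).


LB1 = sum(M1 times) + min(M2 times) = 45 + 1 = 46
LB2 = min(M1 times) + sum(M2 times) = 7 + 34 = 41
Lower bound = max(LB1, LB2) = max(46, 41) = 46

46


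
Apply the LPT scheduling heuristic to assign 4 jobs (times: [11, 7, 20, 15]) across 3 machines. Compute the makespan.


Sort jobs in decreasing order (LPT): [20, 15, 11, 7]
Assign each job to the least loaded machine:
  Machine 1: jobs [20], load = 20
  Machine 2: jobs [15], load = 15
  Machine 3: jobs [11, 7], load = 18
Makespan = max load = 20

20


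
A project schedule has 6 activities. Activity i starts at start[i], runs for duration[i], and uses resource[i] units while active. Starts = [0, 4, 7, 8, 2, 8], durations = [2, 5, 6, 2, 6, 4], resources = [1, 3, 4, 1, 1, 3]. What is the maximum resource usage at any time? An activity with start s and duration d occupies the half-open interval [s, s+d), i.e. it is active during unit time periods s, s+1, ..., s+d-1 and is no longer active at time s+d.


Each activity i is active on [start_i, start_i + duration_i).
Compute total resource usage per time slot:
  t=0: active resources = [1], total = 1
  t=1: active resources = [1], total = 1
  t=2: active resources = [1], total = 1
  t=3: active resources = [1], total = 1
  t=4: active resources = [3, 1], total = 4
  t=5: active resources = [3, 1], total = 4
  t=6: active resources = [3, 1], total = 4
  t=7: active resources = [3, 4, 1], total = 8
  t=8: active resources = [3, 4, 1, 3], total = 11
  t=9: active resources = [4, 1, 3], total = 8
  t=10: active resources = [4, 3], total = 7
  t=11: active resources = [4, 3], total = 7
  t=12: active resources = [4], total = 4
Peak resource demand = 11

11


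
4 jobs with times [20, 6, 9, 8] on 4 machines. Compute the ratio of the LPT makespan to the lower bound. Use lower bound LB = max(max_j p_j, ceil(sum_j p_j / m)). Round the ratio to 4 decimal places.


LPT order: [20, 9, 8, 6]
Machine loads after assignment: [20, 9, 8, 6]
LPT makespan = 20
Lower bound = max(max_job, ceil(total/4)) = max(20, 11) = 20
Ratio = 20 / 20 = 1.0

1.0


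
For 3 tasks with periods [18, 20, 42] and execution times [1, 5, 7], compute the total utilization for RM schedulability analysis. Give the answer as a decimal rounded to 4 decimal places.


Compute individual utilizations (exact fractions):
  Task 1: C/T = 1/18 (approx. 0.0556)
  Task 2: C/T = 5/20 = 1/4 (approx. 0.25)
  Task 3: C/T = 7/42 = 1/6 (approx. 0.1667)
Total utilization U = 1/18 + 1/4 + 1/6 = 17/36
Rounded to 4 decimal places: U = 0.4722
RM (Liu & Layland) bound for 3 tasks = 0.779763; compare with U = 17/36 (approx. 0.472222)
U <= bound, so schedulable by RM sufficient condition.

0.4722


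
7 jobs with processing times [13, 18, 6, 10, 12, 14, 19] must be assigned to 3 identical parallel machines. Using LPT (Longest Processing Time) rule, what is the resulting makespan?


Sort jobs in decreasing order (LPT): [19, 18, 14, 13, 12, 10, 6]
Assign each job to the least loaded machine:
  Machine 1: jobs [19, 10], load = 29
  Machine 2: jobs [18, 12], load = 30
  Machine 3: jobs [14, 13, 6], load = 33
Makespan = max load = 33

33


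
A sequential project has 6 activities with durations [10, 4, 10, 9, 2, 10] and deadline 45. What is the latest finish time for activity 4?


LF(activity 4) = deadline - sum of successor durations
Successors: activities 5 through 6 with durations [2, 10]
Sum of successor durations = 12
LF = 45 - 12 = 33

33


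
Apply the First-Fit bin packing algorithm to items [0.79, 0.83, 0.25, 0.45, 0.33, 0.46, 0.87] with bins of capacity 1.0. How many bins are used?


Place items sequentially using First-Fit:
  Item 0.79 -> new Bin 1
  Item 0.83 -> new Bin 2
  Item 0.25 -> new Bin 3
  Item 0.45 -> Bin 3 (now 0.7)
  Item 0.33 -> new Bin 4
  Item 0.46 -> Bin 4 (now 0.79)
  Item 0.87 -> new Bin 5
Total bins used = 5

5


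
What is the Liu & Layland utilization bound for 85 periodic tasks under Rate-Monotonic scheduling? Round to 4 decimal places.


Compute 2^(1/85) = 1.0081880126
Subtract 1: 1.0081880126 - 1 = 0.0081880126
Multiply by n: 85 * 0.0081880126 = 0.6959810710
Round to 4 dp: 0.6960

0.6960


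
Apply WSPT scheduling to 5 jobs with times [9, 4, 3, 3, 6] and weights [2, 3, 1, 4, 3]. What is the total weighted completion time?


Compute p/w ratios and sort ascending (WSPT): [(3, 4), (4, 3), (6, 3), (3, 1), (9, 2)]
Compute weighted completion times:
  Job (p=3,w=4): C=3, w*C=4*3=12
  Job (p=4,w=3): C=7, w*C=3*7=21
  Job (p=6,w=3): C=13, w*C=3*13=39
  Job (p=3,w=1): C=16, w*C=1*16=16
  Job (p=9,w=2): C=25, w*C=2*25=50
Total weighted completion time = 138

138


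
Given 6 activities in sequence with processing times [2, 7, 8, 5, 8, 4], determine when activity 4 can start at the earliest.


Activity 4 starts after activities 1 through 3 complete.
Predecessor durations: [2, 7, 8]
ES = 2 + 7 + 8 = 17

17


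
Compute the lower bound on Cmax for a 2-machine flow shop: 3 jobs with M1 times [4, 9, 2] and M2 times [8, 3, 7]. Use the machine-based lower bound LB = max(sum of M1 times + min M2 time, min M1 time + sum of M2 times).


LB1 = sum(M1 times) + min(M2 times) = 15 + 3 = 18
LB2 = min(M1 times) + sum(M2 times) = 2 + 18 = 20
Lower bound = max(LB1, LB2) = max(18, 20) = 20

20


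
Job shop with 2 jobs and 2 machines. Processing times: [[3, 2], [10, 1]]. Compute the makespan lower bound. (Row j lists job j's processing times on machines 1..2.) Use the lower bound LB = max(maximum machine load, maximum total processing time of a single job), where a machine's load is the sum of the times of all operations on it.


Machine loads:
  Machine 1: 3 + 10 = 13
  Machine 2: 2 + 1 = 3
Max machine load = 13
Job totals:
  Job 1: 5
  Job 2: 11
Max job total = 11
Lower bound = max(13, 11) = 13

13


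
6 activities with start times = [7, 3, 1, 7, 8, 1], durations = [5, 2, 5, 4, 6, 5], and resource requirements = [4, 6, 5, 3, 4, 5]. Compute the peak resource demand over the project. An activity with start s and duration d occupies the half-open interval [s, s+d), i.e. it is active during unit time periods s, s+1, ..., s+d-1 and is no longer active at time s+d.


Each activity i is active on [start_i, start_i + duration_i).
Compute total resource usage per time slot:
  t=0: active resources = [], total = 0
  t=1: active resources = [5, 5], total = 10
  t=2: active resources = [5, 5], total = 10
  t=3: active resources = [6, 5, 5], total = 16
  t=4: active resources = [6, 5, 5], total = 16
  t=5: active resources = [5, 5], total = 10
  t=6: active resources = [], total = 0
  t=7: active resources = [4, 3], total = 7
  t=8: active resources = [4, 3, 4], total = 11
  t=9: active resources = [4, 3, 4], total = 11
  t=10: active resources = [4, 3, 4], total = 11
  t=11: active resources = [4, 4], total = 8
  t=12: active resources = [4], total = 4
  t=13: active resources = [4], total = 4
Peak resource demand = 16

16
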